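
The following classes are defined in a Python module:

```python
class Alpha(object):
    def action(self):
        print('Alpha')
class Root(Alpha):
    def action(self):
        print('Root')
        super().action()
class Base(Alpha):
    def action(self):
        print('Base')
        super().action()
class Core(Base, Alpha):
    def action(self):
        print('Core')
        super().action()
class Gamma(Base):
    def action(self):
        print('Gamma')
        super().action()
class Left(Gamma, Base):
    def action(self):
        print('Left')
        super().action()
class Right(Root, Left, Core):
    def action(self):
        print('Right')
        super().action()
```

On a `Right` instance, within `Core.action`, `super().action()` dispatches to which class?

L[Right] = Right + merge(L[Root], L[Left], L[Core], [Root Left Core])
  take Root:  [Root Alpha object] + [Left Gamma Base Alpha object] + [Core Base Alpha object] + [Root Left Core]
  take Left:  [Alpha object] + [Left Gamma Base Alpha object] + [Core Base Alpha object] + [Left Core]
  take Gamma:  [Alpha object] + [Gamma Base Alpha object] + [Core Base Alpha object] + [Core]
  take Core:  [Alpha object] + [Base Alpha object] + [Core Base Alpha object] + [Core]
  take Base:  [Alpha object] + [Base Alpha object] + [Base Alpha object]
  take Alpha:  [Alpha object] + [Alpha object] + [Alpha object]
  take object:  [object] + [object] + [object]
MRO: Right Root Left Gamma Core Base Alpha object
super() in Core.action on a Right instance goes to the class after Core in Right's MRO: Base.

Base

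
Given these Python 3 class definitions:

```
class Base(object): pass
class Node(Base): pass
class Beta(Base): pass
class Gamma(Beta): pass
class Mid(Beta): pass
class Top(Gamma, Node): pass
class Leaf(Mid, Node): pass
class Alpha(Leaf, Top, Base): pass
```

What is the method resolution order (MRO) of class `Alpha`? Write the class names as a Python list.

L[Alpha] = Alpha + merge(L[Leaf], L[Top], L[Base], [Leaf Top Base])
  take Leaf:  [Leaf Mid Beta Node Base object] + [Top Gamma Beta Node Base object] + [Base object] + [Leaf Top Base]
  take Mid:  [Mid Beta Node Base object] + [Top Gamma Beta Node Base object] + [Base object] + [Top Base]
  take Top:  [Beta Node Base object] + [Top Gamma Beta Node Base object] + [Base object] + [Top Base]
  take Gamma:  [Beta Node Base object] + [Gamma Beta Node Base object] + [Base object] + [Base]
  take Beta:  [Beta Node Base object] + [Beta Node Base object] + [Base object] + [Base]
  take Node:  [Node Base object] + [Node Base object] + [Base object] + [Base]
  take Base:  [Base object] + [Base object] + [Base object] + [Base]
  take object:  [object] + [object] + [object]

[Alpha, Leaf, Mid, Top, Gamma, Beta, Node, Base, object]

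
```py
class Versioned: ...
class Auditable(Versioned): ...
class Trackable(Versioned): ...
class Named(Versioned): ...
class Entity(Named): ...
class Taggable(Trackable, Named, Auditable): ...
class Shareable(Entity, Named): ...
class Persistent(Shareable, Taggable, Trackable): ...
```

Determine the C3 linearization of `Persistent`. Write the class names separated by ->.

L[Persistent] = Persistent + merge(L[Shareable], L[Taggable], L[Trackable], [Shareable Taggable Trackable])
  take Shareable:  [Shareable Entity Named Versioned object] + [Taggable Trackable Named Auditable Versioned object] + [Trackable Versioned object] + [Shareable Taggable Trackable]
  take Entity:  [Entity Named Versioned object] + [Taggable Trackable Named Auditable Versioned object] + [Trackable Versioned object] + [Taggable Trackable]
  take Taggable:  [Named Versioned object] + [Taggable Trackable Named Auditable Versioned object] + [Trackable Versioned object] + [Taggable Trackable]
  take Trackable:  [Named Versioned object] + [Trackable Named Auditable Versioned object] + [Trackable Versioned object] + [Trackable]
  take Named:  [Named Versioned object] + [Named Auditable Versioned object] + [Versioned object]
  take Auditable:  [Versioned object] + [Auditable Versioned object] + [Versioned object]
  take Versioned:  [Versioned object] + [Versioned object] + [Versioned object]
  take object:  [object] + [object] + [object]

Persistent -> Shareable -> Entity -> Taggable -> Trackable -> Named -> Auditable -> Versioned -> object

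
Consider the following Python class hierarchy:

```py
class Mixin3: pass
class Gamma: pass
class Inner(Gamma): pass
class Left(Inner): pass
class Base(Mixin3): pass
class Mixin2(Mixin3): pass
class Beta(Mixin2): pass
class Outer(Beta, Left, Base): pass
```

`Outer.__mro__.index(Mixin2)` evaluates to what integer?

L[Outer] = Outer + merge(L[Beta], L[Left], L[Base], [Beta Left Base])
  take Beta:  [Beta Mixin2 Mixin3 object] + [Left Inner Gamma object] + [Base Mixin3 object] + [Beta Left Base]
  take Mixin2:  [Mixin2 Mixin3 object] + [Left Inner Gamma object] + [Base Mixin3 object] + [Left Base]
  take Left:  [Mixin3 object] + [Left Inner Gamma object] + [Base Mixin3 object] + [Left Base]
  take Inner:  [Mixin3 object] + [Inner Gamma object] + [Base Mixin3 object] + [Base]
  take Gamma:  [Mixin3 object] + [Gamma object] + [Base Mixin3 object] + [Base]
  take Base:  [Mixin3 object] + [object] + [Base Mixin3 object] + [Base]
  take Mixin3:  [Mixin3 object] + [object] + [Mixin3 object]
  take object:  [object] + [object] + [object]
MRO: Outer Beta Mixin2 Left Inner Gamma Base Mixin3 object
Mixin2 sits at index 2.

2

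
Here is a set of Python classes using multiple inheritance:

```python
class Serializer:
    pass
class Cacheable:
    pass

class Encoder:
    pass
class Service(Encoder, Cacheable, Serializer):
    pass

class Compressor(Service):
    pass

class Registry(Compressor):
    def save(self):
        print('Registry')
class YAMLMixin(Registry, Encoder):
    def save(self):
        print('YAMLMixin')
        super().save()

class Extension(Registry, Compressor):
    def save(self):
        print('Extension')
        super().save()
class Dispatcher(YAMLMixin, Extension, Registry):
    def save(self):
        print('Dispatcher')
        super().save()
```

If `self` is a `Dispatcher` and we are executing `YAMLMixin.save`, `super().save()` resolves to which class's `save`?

Extension

L[Dispatcher] = Dispatcher + merge(L[YAMLMixin], L[Extension], L[Registry], [YAMLMixin Extension Registry])
  take YAMLMixin:  [YAMLMixin Registry Compressor Service Encoder Cacheable Serializer object] + [Extension Registry Compressor Service Encoder Cacheable Serializer object] + [Registry Compressor Service Encoder Cacheable Serializer object] + [YAMLMixin Extension Registry]
  take Extension:  [Registry Compressor Service Encoder Cacheable Serializer object] + [Extension Registry Compressor Service Encoder Cacheable Serializer object] + [Registry Compressor Service Encoder Cacheable Serializer object] + [Extension Registry]
  take Registry:  [Registry Compressor Service Encoder Cacheable Serializer object] + [Registry Compressor Service Encoder Cacheable Serializer object] + [Registry Compressor Service Encoder Cacheable Serializer object] + [Registry]
  take Compressor:  [Compressor Service Encoder Cacheable Serializer object] + [Compressor Service Encoder Cacheable Serializer object] + [Compressor Service Encoder Cacheable Serializer object]
  take Service:  [Service Encoder Cacheable Serializer object] + [Service Encoder Cacheable Serializer object] + [Service Encoder Cacheable Serializer object]
  take Encoder:  [Encoder Cacheable Serializer object] + [Encoder Cacheable Serializer object] + [Encoder Cacheable Serializer object]
  take Cacheable:  [Cacheable Serializer object] + [Cacheable Serializer object] + [Cacheable Serializer object]
  take Serializer:  [Serializer object] + [Serializer object] + [Serializer object]
  take object:  [object] + [object] + [object]
MRO: Dispatcher YAMLMixin Extension Registry Compressor Service Encoder Cacheable Serializer object
super() in YAMLMixin.save on a Dispatcher instance goes to the class after YAMLMixin in Dispatcher's MRO: Extension.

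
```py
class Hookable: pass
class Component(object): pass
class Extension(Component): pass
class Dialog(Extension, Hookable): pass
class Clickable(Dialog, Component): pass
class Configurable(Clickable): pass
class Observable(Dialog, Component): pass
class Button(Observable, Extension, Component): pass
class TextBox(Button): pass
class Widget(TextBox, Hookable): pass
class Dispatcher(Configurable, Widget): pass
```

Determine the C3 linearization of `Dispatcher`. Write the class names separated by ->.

L[Dispatcher] = Dispatcher + merge(L[Configurable], L[Widget], [Configurable Widget])
  take Configurable:  [Configurable Clickable Dialog Extension Component Hookable object] + [Widget TextBox Button Observable Dialog Extension Component Hookable object] + [Configurable Widget]
  take Clickable:  [Clickable Dialog Extension Component Hookable object] + [Widget TextBox Button Observable Dialog Extension Component Hookable object] + [Widget]
  take Widget:  [Dialog Extension Component Hookable object] + [Widget TextBox Button Observable Dialog Extension Component Hookable object] + [Widget]
  take TextBox:  [Dialog Extension Component Hookable object] + [TextBox Button Observable Dialog Extension Component Hookable object]
  take Button:  [Dialog Extension Component Hookable object] + [Button Observable Dialog Extension Component Hookable object]
  take Observable:  [Dialog Extension Component Hookable object] + [Observable Dialog Extension Component Hookable object]
  take Dialog:  [Dialog Extension Component Hookable object] + [Dialog Extension Component Hookable object]
  take Extension:  [Extension Component Hookable object] + [Extension Component Hookable object]
  take Component:  [Component Hookable object] + [Component Hookable object]
  take Hookable:  [Hookable object] + [Hookable object]
  take object:  [object] + [object]

Dispatcher -> Configurable -> Clickable -> Widget -> TextBox -> Button -> Observable -> Dialog -> Extension -> Component -> Hookable -> object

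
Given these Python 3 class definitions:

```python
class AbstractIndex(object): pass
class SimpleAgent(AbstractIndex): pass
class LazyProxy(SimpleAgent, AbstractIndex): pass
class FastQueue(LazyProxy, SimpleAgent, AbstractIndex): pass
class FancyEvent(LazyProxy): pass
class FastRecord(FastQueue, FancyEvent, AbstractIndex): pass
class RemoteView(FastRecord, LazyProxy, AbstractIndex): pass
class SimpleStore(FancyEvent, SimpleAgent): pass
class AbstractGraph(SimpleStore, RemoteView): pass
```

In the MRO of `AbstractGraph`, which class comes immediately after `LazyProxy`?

SimpleAgent

L[AbstractGraph] = AbstractGraph + merge(L[SimpleStore], L[RemoteView], [SimpleStore RemoteView])
  take SimpleStore:  [SimpleStore FancyEvent LazyProxy SimpleAgent AbstractIndex object] + [RemoteView FastRecord FastQueue FancyEvent LazyProxy SimpleAgent AbstractIndex object] + [SimpleStore RemoteView]
  take RemoteView:  [FancyEvent LazyProxy SimpleAgent AbstractIndex object] + [RemoteView FastRecord FastQueue FancyEvent LazyProxy SimpleAgent AbstractIndex object] + [RemoteView]
  take FastRecord:  [FancyEvent LazyProxy SimpleAgent AbstractIndex object] + [FastRecord FastQueue FancyEvent LazyProxy SimpleAgent AbstractIndex object]
  take FastQueue:  [FancyEvent LazyProxy SimpleAgent AbstractIndex object] + [FastQueue FancyEvent LazyProxy SimpleAgent AbstractIndex object]
  take FancyEvent:  [FancyEvent LazyProxy SimpleAgent AbstractIndex object] + [FancyEvent LazyProxy SimpleAgent AbstractIndex object]
  take LazyProxy:  [LazyProxy SimpleAgent AbstractIndex object] + [LazyProxy SimpleAgent AbstractIndex object]
  take SimpleAgent:  [SimpleAgent AbstractIndex object] + [SimpleAgent AbstractIndex object]
  take AbstractIndex:  [AbstractIndex object] + [AbstractIndex object]
  take object:  [object] + [object]
MRO: AbstractGraph SimpleStore RemoteView FastRecord FastQueue FancyEvent LazyProxy SimpleAgent AbstractIndex object
LazyProxy is at position 6; next is SimpleAgent.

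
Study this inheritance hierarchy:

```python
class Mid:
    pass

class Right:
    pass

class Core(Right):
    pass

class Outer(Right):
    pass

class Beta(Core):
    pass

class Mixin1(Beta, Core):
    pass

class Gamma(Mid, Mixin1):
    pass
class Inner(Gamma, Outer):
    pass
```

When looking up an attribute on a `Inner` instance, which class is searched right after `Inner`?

Gamma

L[Inner] = Inner + merge(L[Gamma], L[Outer], [Gamma Outer])
  take Gamma:  [Gamma Mid Mixin1 Beta Core Right object] + [Outer Right object] + [Gamma Outer]
  take Mid:  [Mid Mixin1 Beta Core Right object] + [Outer Right object] + [Outer]
  take Mixin1:  [Mixin1 Beta Core Right object] + [Outer Right object] + [Outer]
  take Beta:  [Beta Core Right object] + [Outer Right object] + [Outer]
  take Core:  [Core Right object] + [Outer Right object] + [Outer]
  take Outer:  [Right object] + [Outer Right object] + [Outer]
  take Right:  [Right object] + [Right object]
  take object:  [object] + [object]
MRO: Inner Gamma Mid Mixin1 Beta Core Outer Right object
Inner is at position 0; next is Gamma.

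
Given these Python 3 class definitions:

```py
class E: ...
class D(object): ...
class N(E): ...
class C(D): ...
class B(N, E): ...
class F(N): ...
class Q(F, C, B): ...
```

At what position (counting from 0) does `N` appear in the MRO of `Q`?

5

L[Q] = Q + merge(L[F], L[C], L[B], [F C B])
  take F:  [F N E object] + [C D object] + [B N E object] + [F C B]
  take C:  [N E object] + [C D object] + [B N E object] + [C B]
  take D:  [N E object] + [D object] + [B N E object] + [B]
  take B:  [N E object] + [object] + [B N E object] + [B]
  take N:  [N E object] + [object] + [N E object]
  take E:  [E object] + [object] + [E object]
  take object:  [object] + [object] + [object]
MRO: Q F C D B N E object
N sits at index 5.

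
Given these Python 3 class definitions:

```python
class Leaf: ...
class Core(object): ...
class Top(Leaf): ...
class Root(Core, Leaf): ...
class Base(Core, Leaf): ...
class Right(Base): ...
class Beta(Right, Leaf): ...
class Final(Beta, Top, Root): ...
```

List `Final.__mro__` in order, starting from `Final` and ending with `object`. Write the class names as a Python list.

L[Final] = Final + merge(L[Beta], L[Top], L[Root], [Beta Top Root])
  take Beta:  [Beta Right Base Core Leaf object] + [Top Leaf object] + [Root Core Leaf object] + [Beta Top Root]
  take Right:  [Right Base Core Leaf object] + [Top Leaf object] + [Root Core Leaf object] + [Top Root]
  take Base:  [Base Core Leaf object] + [Top Leaf object] + [Root Core Leaf object] + [Top Root]
  take Top:  [Core Leaf object] + [Top Leaf object] + [Root Core Leaf object] + [Top Root]
  take Root:  [Core Leaf object] + [Leaf object] + [Root Core Leaf object] + [Root]
  take Core:  [Core Leaf object] + [Leaf object] + [Core Leaf object]
  take Leaf:  [Leaf object] + [Leaf object] + [Leaf object]
  take object:  [object] + [object] + [object]

[Final, Beta, Right, Base, Top, Root, Core, Leaf, object]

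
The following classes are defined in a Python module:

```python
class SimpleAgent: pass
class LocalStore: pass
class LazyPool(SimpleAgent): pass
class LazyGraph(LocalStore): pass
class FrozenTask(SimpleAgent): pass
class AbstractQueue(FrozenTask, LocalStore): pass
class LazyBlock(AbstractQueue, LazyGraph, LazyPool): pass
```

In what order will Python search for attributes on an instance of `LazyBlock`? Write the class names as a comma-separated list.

LazyBlock, AbstractQueue, FrozenTask, LazyGraph, LazyPool, SimpleAgent, LocalStore, object

L[LazyBlock] = LazyBlock + merge(L[AbstractQueue], L[LazyGraph], L[LazyPool], [AbstractQueue LazyGraph LazyPool])
  take AbstractQueue:  [AbstractQueue FrozenTask SimpleAgent LocalStore object] + [LazyGraph LocalStore object] + [LazyPool SimpleAgent object] + [AbstractQueue LazyGraph LazyPool]
  take FrozenTask:  [FrozenTask SimpleAgent LocalStore object] + [LazyGraph LocalStore object] + [LazyPool SimpleAgent object] + [LazyGraph LazyPool]
  take LazyGraph:  [SimpleAgent LocalStore object] + [LazyGraph LocalStore object] + [LazyPool SimpleAgent object] + [LazyGraph LazyPool]
  take LazyPool:  [SimpleAgent LocalStore object] + [LocalStore object] + [LazyPool SimpleAgent object] + [LazyPool]
  take SimpleAgent:  [SimpleAgent LocalStore object] + [LocalStore object] + [SimpleAgent object]
  take LocalStore:  [LocalStore object] + [LocalStore object] + [object]
  take object:  [object] + [object] + [object]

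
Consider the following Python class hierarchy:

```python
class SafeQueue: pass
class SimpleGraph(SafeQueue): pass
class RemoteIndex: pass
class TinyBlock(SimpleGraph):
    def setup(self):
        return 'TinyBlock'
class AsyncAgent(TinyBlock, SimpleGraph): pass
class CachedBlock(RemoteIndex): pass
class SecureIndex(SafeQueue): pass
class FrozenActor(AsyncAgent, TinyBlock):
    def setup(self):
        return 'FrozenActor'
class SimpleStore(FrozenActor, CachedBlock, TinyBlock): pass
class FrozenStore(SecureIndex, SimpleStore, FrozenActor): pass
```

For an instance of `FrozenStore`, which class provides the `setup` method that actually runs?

FrozenActor

L[FrozenStore] = FrozenStore + merge(L[SecureIndex], L[SimpleStore], L[FrozenActor], [SecureIndex SimpleStore FrozenActor])
  take SecureIndex:  [SecureIndex SafeQueue object] + [SimpleStore FrozenActor AsyncAgent CachedBlock TinyBlock SimpleGraph SafeQueue RemoteIndex object] + [FrozenActor AsyncAgent TinyBlock SimpleGraph SafeQueue object] + [SecureIndex SimpleStore FrozenActor]
  take SimpleStore:  [SafeQueue object] + [SimpleStore FrozenActor AsyncAgent CachedBlock TinyBlock SimpleGraph SafeQueue RemoteIndex object] + [FrozenActor AsyncAgent TinyBlock SimpleGraph SafeQueue object] + [SimpleStore FrozenActor]
  take FrozenActor:  [SafeQueue object] + [FrozenActor AsyncAgent CachedBlock TinyBlock SimpleGraph SafeQueue RemoteIndex object] + [FrozenActor AsyncAgent TinyBlock SimpleGraph SafeQueue object] + [FrozenActor]
  take AsyncAgent:  [SafeQueue object] + [AsyncAgent CachedBlock TinyBlock SimpleGraph SafeQueue RemoteIndex object] + [AsyncAgent TinyBlock SimpleGraph SafeQueue object]
  take CachedBlock:  [SafeQueue object] + [CachedBlock TinyBlock SimpleGraph SafeQueue RemoteIndex object] + [TinyBlock SimpleGraph SafeQueue object]
  take TinyBlock:  [SafeQueue object] + [TinyBlock SimpleGraph SafeQueue RemoteIndex object] + [TinyBlock SimpleGraph SafeQueue object]
  take SimpleGraph:  [SafeQueue object] + [SimpleGraph SafeQueue RemoteIndex object] + [SimpleGraph SafeQueue object]
  take SafeQueue:  [SafeQueue object] + [SafeQueue RemoteIndex object] + [SafeQueue object]
  take RemoteIndex:  [object] + [RemoteIndex object] + [object]
  take object:  [object] + [object] + [object]
MRO: FrozenStore SecureIndex SimpleStore FrozenActor AsyncAgent CachedBlock TinyBlock SimpleGraph SafeQueue RemoteIndex object
setup is defined in: FrozenActor, TinyBlock. First along the MRO is FrozenActor.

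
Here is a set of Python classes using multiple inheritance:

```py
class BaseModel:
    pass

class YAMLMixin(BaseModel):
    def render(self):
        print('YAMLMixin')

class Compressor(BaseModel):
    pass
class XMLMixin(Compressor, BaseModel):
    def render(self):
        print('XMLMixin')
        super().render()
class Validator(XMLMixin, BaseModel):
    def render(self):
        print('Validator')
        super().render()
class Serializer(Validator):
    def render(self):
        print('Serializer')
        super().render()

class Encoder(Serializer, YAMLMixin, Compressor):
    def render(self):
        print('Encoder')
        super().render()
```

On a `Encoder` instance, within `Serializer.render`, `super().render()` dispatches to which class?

L[Encoder] = Encoder + merge(L[Serializer], L[YAMLMixin], L[Compressor], [Serializer YAMLMixin Compressor])
  take Serializer:  [Serializer Validator XMLMixin Compressor BaseModel object] + [YAMLMixin BaseModel object] + [Compressor BaseModel object] + [Serializer YAMLMixin Compressor]
  take Validator:  [Validator XMLMixin Compressor BaseModel object] + [YAMLMixin BaseModel object] + [Compressor BaseModel object] + [YAMLMixin Compressor]
  take XMLMixin:  [XMLMixin Compressor BaseModel object] + [YAMLMixin BaseModel object] + [Compressor BaseModel object] + [YAMLMixin Compressor]
  take YAMLMixin:  [Compressor BaseModel object] + [YAMLMixin BaseModel object] + [Compressor BaseModel object] + [YAMLMixin Compressor]
  take Compressor:  [Compressor BaseModel object] + [BaseModel object] + [Compressor BaseModel object] + [Compressor]
  take BaseModel:  [BaseModel object] + [BaseModel object] + [BaseModel object]
  take object:  [object] + [object] + [object]
MRO: Encoder Serializer Validator XMLMixin YAMLMixin Compressor BaseModel object
super() in Serializer.render on a Encoder instance goes to the class after Serializer in Encoder's MRO: Validator.

Validator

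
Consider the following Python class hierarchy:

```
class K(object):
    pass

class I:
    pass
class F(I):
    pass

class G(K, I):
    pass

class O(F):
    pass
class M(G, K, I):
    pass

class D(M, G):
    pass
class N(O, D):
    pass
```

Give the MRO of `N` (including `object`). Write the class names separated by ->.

L[N] = N + merge(L[O], L[D], [O D])
  take O:  [O F I object] + [D M G K I object] + [O D]
  take F:  [F I object] + [D M G K I object] + [D]
  take D:  [I object] + [D M G K I object] + [D]
  take M:  [I object] + [M G K I object]
  take G:  [I object] + [G K I object]
  take K:  [I object] + [K I object]
  take I:  [I object] + [I object]
  take object:  [object] + [object]

N -> O -> F -> D -> M -> G -> K -> I -> object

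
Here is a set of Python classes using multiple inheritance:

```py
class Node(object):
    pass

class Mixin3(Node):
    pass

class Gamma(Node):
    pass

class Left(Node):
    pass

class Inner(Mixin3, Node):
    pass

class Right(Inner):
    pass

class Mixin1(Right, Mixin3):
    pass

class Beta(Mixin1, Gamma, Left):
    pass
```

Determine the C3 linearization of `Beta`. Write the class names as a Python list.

[Beta, Mixin1, Right, Inner, Mixin3, Gamma, Left, Node, object]

L[Beta] = Beta + merge(L[Mixin1], L[Gamma], L[Left], [Mixin1 Gamma Left])
  take Mixin1:  [Mixin1 Right Inner Mixin3 Node object] + [Gamma Node object] + [Left Node object] + [Mixin1 Gamma Left]
  take Right:  [Right Inner Mixin3 Node object] + [Gamma Node object] + [Left Node object] + [Gamma Left]
  take Inner:  [Inner Mixin3 Node object] + [Gamma Node object] + [Left Node object] + [Gamma Left]
  take Mixin3:  [Mixin3 Node object] + [Gamma Node object] + [Left Node object] + [Gamma Left]
  take Gamma:  [Node object] + [Gamma Node object] + [Left Node object] + [Gamma Left]
  take Left:  [Node object] + [Node object] + [Left Node object] + [Left]
  take Node:  [Node object] + [Node object] + [Node object]
  take object:  [object] + [object] + [object]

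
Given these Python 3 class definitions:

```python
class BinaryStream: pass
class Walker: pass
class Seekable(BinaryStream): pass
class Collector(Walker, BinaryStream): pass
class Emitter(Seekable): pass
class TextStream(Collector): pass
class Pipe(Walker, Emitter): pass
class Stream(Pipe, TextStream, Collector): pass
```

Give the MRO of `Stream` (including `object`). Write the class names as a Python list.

L[Stream] = Stream + merge(L[Pipe], L[TextStream], L[Collector], [Pipe TextStream Collector])
  take Pipe:  [Pipe Walker Emitter Seekable BinaryStream object] + [TextStream Collector Walker BinaryStream object] + [Collector Walker BinaryStream object] + [Pipe TextStream Collector]
  take TextStream:  [Walker Emitter Seekable BinaryStream object] + [TextStream Collector Walker BinaryStream object] + [Collector Walker BinaryStream object] + [TextStream Collector]
  take Collector:  [Walker Emitter Seekable BinaryStream object] + [Collector Walker BinaryStream object] + [Collector Walker BinaryStream object] + [Collector]
  take Walker:  [Walker Emitter Seekable BinaryStream object] + [Walker BinaryStream object] + [Walker BinaryStream object]
  take Emitter:  [Emitter Seekable BinaryStream object] + [BinaryStream object] + [BinaryStream object]
  take Seekable:  [Seekable BinaryStream object] + [BinaryStream object] + [BinaryStream object]
  take BinaryStream:  [BinaryStream object] + [BinaryStream object] + [BinaryStream object]
  take object:  [object] + [object] + [object]

[Stream, Pipe, TextStream, Collector, Walker, Emitter, Seekable, BinaryStream, object]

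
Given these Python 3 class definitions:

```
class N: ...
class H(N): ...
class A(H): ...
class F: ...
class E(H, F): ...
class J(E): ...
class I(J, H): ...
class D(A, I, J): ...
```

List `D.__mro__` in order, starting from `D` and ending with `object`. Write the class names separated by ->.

L[D] = D + merge(L[A], L[I], L[J], [A I J])
  take A:  [A H N object] + [I J E H N F object] + [J E H N F object] + [A I J]
  take I:  [H N object] + [I J E H N F object] + [J E H N F object] + [I J]
  take J:  [H N object] + [J E H N F object] + [J E H N F object] + [J]
  take E:  [H N object] + [E H N F object] + [E H N F object]
  take H:  [H N object] + [H N F object] + [H N F object]
  take N:  [N object] + [N F object] + [N F object]
  take F:  [object] + [F object] + [F object]
  take object:  [object] + [object] + [object]

D -> A -> I -> J -> E -> H -> N -> F -> object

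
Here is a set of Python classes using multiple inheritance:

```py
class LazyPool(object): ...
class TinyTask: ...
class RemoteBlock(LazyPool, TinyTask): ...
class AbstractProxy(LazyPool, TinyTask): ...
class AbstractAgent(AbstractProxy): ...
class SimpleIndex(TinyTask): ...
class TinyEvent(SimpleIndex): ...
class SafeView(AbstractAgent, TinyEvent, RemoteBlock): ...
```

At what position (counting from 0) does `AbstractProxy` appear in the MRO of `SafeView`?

L[SafeView] = SafeView + merge(L[AbstractAgent], L[TinyEvent], L[RemoteBlock], [AbstractAgent TinyEvent RemoteBlock])
  take AbstractAgent:  [AbstractAgent AbstractProxy LazyPool TinyTask object] + [TinyEvent SimpleIndex TinyTask object] + [RemoteBlock LazyPool TinyTask object] + [AbstractAgent TinyEvent RemoteBlock]
  take AbstractProxy:  [AbstractProxy LazyPool TinyTask object] + [TinyEvent SimpleIndex TinyTask object] + [RemoteBlock LazyPool TinyTask object] + [TinyEvent RemoteBlock]
  take TinyEvent:  [LazyPool TinyTask object] + [TinyEvent SimpleIndex TinyTask object] + [RemoteBlock LazyPool TinyTask object] + [TinyEvent RemoteBlock]
  take SimpleIndex:  [LazyPool TinyTask object] + [SimpleIndex TinyTask object] + [RemoteBlock LazyPool TinyTask object] + [RemoteBlock]
  take RemoteBlock:  [LazyPool TinyTask object] + [TinyTask object] + [RemoteBlock LazyPool TinyTask object] + [RemoteBlock]
  take LazyPool:  [LazyPool TinyTask object] + [TinyTask object] + [LazyPool TinyTask object]
  take TinyTask:  [TinyTask object] + [TinyTask object] + [TinyTask object]
  take object:  [object] + [object] + [object]
MRO: SafeView AbstractAgent AbstractProxy TinyEvent SimpleIndex RemoteBlock LazyPool TinyTask object
AbstractProxy sits at index 2.

2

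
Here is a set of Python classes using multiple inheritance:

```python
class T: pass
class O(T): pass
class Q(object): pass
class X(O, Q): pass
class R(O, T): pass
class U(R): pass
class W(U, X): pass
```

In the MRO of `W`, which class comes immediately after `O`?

L[W] = W + merge(L[U], L[X], [U X])
  take U:  [U R O T object] + [X O T Q object] + [U X]
  take R:  [R O T object] + [X O T Q object] + [X]
  take X:  [O T object] + [X O T Q object] + [X]
  take O:  [O T object] + [O T Q object]
  take T:  [T object] + [T Q object]
  take Q:  [object] + [Q object]
  take object:  [object] + [object]
MRO: W U R X O T Q object
O is at position 4; next is T.

T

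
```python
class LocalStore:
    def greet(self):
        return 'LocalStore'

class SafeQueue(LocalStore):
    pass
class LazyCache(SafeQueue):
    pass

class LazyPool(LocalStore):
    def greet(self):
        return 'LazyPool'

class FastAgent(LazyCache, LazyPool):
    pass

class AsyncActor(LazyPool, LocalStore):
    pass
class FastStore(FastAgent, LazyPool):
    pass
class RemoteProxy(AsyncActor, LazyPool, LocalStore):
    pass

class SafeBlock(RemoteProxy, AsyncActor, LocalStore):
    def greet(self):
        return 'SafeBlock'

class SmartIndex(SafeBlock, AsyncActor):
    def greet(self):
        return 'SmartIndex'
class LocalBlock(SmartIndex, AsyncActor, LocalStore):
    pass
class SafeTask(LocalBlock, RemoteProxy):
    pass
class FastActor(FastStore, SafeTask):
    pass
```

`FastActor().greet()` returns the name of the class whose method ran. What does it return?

L[FastActor] = FastActor + merge(L[FastStore], L[SafeTask], [FastStore SafeTask])
  take FastStore:  [FastStore FastAgent LazyCache SafeQueue LazyPool LocalStore object] + [SafeTask LocalBlock SmartIndex SafeBlock RemoteProxy AsyncActor LazyPool LocalStore object] + [FastStore SafeTask]
  take FastAgent:  [FastAgent LazyCache SafeQueue LazyPool LocalStore object] + [SafeTask LocalBlock SmartIndex SafeBlock RemoteProxy AsyncActor LazyPool LocalStore object] + [SafeTask]
  take LazyCache:  [LazyCache SafeQueue LazyPool LocalStore object] + [SafeTask LocalBlock SmartIndex SafeBlock RemoteProxy AsyncActor LazyPool LocalStore object] + [SafeTask]
  take SafeQueue:  [SafeQueue LazyPool LocalStore object] + [SafeTask LocalBlock SmartIndex SafeBlock RemoteProxy AsyncActor LazyPool LocalStore object] + [SafeTask]
  take SafeTask:  [LazyPool LocalStore object] + [SafeTask LocalBlock SmartIndex SafeBlock RemoteProxy AsyncActor LazyPool LocalStore object] + [SafeTask]
  take LocalBlock:  [LazyPool LocalStore object] + [LocalBlock SmartIndex SafeBlock RemoteProxy AsyncActor LazyPool LocalStore object]
  take SmartIndex:  [LazyPool LocalStore object] + [SmartIndex SafeBlock RemoteProxy AsyncActor LazyPool LocalStore object]
  take SafeBlock:  [LazyPool LocalStore object] + [SafeBlock RemoteProxy AsyncActor LazyPool LocalStore object]
  take RemoteProxy:  [LazyPool LocalStore object] + [RemoteProxy AsyncActor LazyPool LocalStore object]
  take AsyncActor:  [LazyPool LocalStore object] + [AsyncActor LazyPool LocalStore object]
  take LazyPool:  [LazyPool LocalStore object] + [LazyPool LocalStore object]
  take LocalStore:  [LocalStore object] + [LocalStore object]
  take object:  [object] + [object]
MRO: FastActor FastStore FastAgent LazyCache SafeQueue SafeTask LocalBlock SmartIndex SafeBlock RemoteProxy AsyncActor LazyPool LocalStore object
greet is defined in: LazyPool, LocalStore, SafeBlock, SmartIndex. First along the MRO is SmartIndex.

SmartIndex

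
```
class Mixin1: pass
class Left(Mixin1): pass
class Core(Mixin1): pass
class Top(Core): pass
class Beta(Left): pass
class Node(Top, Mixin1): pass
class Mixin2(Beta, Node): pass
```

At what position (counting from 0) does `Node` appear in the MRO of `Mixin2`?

3

L[Mixin2] = Mixin2 + merge(L[Beta], L[Node], [Beta Node])
  take Beta:  [Beta Left Mixin1 object] + [Node Top Core Mixin1 object] + [Beta Node]
  take Left:  [Left Mixin1 object] + [Node Top Core Mixin1 object] + [Node]
  take Node:  [Mixin1 object] + [Node Top Core Mixin1 object] + [Node]
  take Top:  [Mixin1 object] + [Top Core Mixin1 object]
  take Core:  [Mixin1 object] + [Core Mixin1 object]
  take Mixin1:  [Mixin1 object] + [Mixin1 object]
  take object:  [object] + [object]
MRO: Mixin2 Beta Left Node Top Core Mixin1 object
Node sits at index 3.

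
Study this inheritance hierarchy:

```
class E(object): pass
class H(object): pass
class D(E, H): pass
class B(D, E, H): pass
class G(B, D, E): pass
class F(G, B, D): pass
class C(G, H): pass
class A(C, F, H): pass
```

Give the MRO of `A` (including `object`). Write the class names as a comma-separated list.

L[A] = A + merge(L[C], L[F], L[H], [C F H])
  take C:  [C G B D E H object] + [F G B D E H object] + [H object] + [C F H]
  take F:  [G B D E H object] + [F G B D E H object] + [H object] + [F H]
  take G:  [G B D E H object] + [G B D E H object] + [H object] + [H]
  take B:  [B D E H object] + [B D E H object] + [H object] + [H]
  take D:  [D E H object] + [D E H object] + [H object] + [H]
  take E:  [E H object] + [E H object] + [H object] + [H]
  take H:  [H object] + [H object] + [H object] + [H]
  take object:  [object] + [object] + [object]

A, C, F, G, B, D, E, H, object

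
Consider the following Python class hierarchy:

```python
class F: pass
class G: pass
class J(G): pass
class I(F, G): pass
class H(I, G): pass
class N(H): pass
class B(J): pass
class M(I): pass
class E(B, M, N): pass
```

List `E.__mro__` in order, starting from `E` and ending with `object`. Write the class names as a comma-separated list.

E, B, J, M, N, H, I, F, G, object

L[E] = E + merge(L[B], L[M], L[N], [B M N])
  take B:  [B J G object] + [M I F G object] + [N H I F G object] + [B M N]
  take J:  [J G object] + [M I F G object] + [N H I F G object] + [M N]
  take M:  [G object] + [M I F G object] + [N H I F G object] + [M N]
  take N:  [G object] + [I F G object] + [N H I F G object] + [N]
  take H:  [G object] + [I F G object] + [H I F G object]
  take I:  [G object] + [I F G object] + [I F G object]
  take F:  [G object] + [F G object] + [F G object]
  take G:  [G object] + [G object] + [G object]
  take object:  [object] + [object] + [object]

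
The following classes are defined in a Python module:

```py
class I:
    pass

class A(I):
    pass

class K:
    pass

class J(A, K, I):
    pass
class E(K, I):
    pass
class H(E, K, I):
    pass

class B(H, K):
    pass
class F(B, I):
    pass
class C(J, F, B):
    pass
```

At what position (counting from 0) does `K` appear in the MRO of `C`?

L[C] = C + merge(L[J], L[F], L[B], [J F B])
  take J:  [J A K I object] + [F B H E K I object] + [B H E K I object] + [J F B]
  take A:  [A K I object] + [F B H E K I object] + [B H E K I object] + [F B]
  take F:  [K I object] + [F B H E K I object] + [B H E K I object] + [F B]
  take B:  [K I object] + [B H E K I object] + [B H E K I object] + [B]
  take H:  [K I object] + [H E K I object] + [H E K I object]
  take E:  [K I object] + [E K I object] + [E K I object]
  take K:  [K I object] + [K I object] + [K I object]
  take I:  [I object] + [I object] + [I object]
  take object:  [object] + [object] + [object]
MRO: C J A F B H E K I object
K sits at index 7.

7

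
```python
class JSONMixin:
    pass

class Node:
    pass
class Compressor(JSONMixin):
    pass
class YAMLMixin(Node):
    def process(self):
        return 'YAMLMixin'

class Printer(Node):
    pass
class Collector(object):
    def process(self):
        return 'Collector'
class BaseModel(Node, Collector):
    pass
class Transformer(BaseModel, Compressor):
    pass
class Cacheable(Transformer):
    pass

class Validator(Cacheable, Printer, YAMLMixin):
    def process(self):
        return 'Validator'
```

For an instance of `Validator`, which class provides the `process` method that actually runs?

L[Validator] = Validator + merge(L[Cacheable], L[Printer], L[YAMLMixin], [Cacheable Printer YAMLMixin])
  take Cacheable:  [Cacheable Transformer BaseModel Node Collector Compressor JSONMixin object] + [Printer Node object] + [YAMLMixin Node object] + [Cacheable Printer YAMLMixin]
  take Transformer:  [Transformer BaseModel Node Collector Compressor JSONMixin object] + [Printer Node object] + [YAMLMixin Node object] + [Printer YAMLMixin]
  take BaseModel:  [BaseModel Node Collector Compressor JSONMixin object] + [Printer Node object] + [YAMLMixin Node object] + [Printer YAMLMixin]
  take Printer:  [Node Collector Compressor JSONMixin object] + [Printer Node object] + [YAMLMixin Node object] + [Printer YAMLMixin]
  take YAMLMixin:  [Node Collector Compressor JSONMixin object] + [Node object] + [YAMLMixin Node object] + [YAMLMixin]
  take Node:  [Node Collector Compressor JSONMixin object] + [Node object] + [Node object]
  take Collector:  [Collector Compressor JSONMixin object] + [object] + [object]
  take Compressor:  [Compressor JSONMixin object] + [object] + [object]
  take JSONMixin:  [JSONMixin object] + [object] + [object]
  take object:  [object] + [object] + [object]
MRO: Validator Cacheable Transformer BaseModel Printer YAMLMixin Node Collector Compressor JSONMixin object
process is defined in: Collector, Validator, YAMLMixin. First along the MRO is Validator.

Validator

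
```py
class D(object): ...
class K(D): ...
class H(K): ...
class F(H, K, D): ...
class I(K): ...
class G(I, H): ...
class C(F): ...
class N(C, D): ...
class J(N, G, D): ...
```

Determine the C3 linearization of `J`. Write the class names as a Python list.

[J, N, C, F, G, I, H, K, D, object]

L[J] = J + merge(L[N], L[G], L[D], [N G D])
  take N:  [N C F H K D object] + [G I H K D object] + [D object] + [N G D]
  take C:  [C F H K D object] + [G I H K D object] + [D object] + [G D]
  take F:  [F H K D object] + [G I H K D object] + [D object] + [G D]
  take G:  [H K D object] + [G I H K D object] + [D object] + [G D]
  take I:  [H K D object] + [I H K D object] + [D object] + [D]
  take H:  [H K D object] + [H K D object] + [D object] + [D]
  take K:  [K D object] + [K D object] + [D object] + [D]
  take D:  [D object] + [D object] + [D object] + [D]
  take object:  [object] + [object] + [object]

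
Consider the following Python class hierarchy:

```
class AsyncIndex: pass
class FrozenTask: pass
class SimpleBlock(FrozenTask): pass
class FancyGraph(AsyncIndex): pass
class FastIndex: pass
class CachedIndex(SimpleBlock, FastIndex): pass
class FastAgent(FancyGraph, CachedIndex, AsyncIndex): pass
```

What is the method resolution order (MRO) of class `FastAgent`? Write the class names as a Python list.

L[FastAgent] = FastAgent + merge(L[FancyGraph], L[CachedIndex], L[AsyncIndex], [FancyGraph CachedIndex AsyncIndex])
  take FancyGraph:  [FancyGraph AsyncIndex object] + [CachedIndex SimpleBlock FrozenTask FastIndex object] + [AsyncIndex object] + [FancyGraph CachedIndex AsyncIndex]
  take CachedIndex:  [AsyncIndex object] + [CachedIndex SimpleBlock FrozenTask FastIndex object] + [AsyncIndex object] + [CachedIndex AsyncIndex]
  take AsyncIndex:  [AsyncIndex object] + [SimpleBlock FrozenTask FastIndex object] + [AsyncIndex object] + [AsyncIndex]
  take SimpleBlock:  [object] + [SimpleBlock FrozenTask FastIndex object] + [object]
  take FrozenTask:  [object] + [FrozenTask FastIndex object] + [object]
  take FastIndex:  [object] + [FastIndex object] + [object]
  take object:  [object] + [object] + [object]

[FastAgent, FancyGraph, CachedIndex, AsyncIndex, SimpleBlock, FrozenTask, FastIndex, object]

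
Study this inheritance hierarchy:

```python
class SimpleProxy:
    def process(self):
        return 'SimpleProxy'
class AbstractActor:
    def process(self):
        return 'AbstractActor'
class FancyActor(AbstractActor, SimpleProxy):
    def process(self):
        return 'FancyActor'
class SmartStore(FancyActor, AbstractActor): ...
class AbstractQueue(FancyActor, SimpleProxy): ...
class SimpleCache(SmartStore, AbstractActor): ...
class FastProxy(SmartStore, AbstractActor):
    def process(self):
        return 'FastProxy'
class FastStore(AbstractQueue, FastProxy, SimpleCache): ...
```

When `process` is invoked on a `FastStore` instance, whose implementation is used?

FastProxy

L[FastStore] = FastStore + merge(L[AbstractQueue], L[FastProxy], L[SimpleCache], [AbstractQueue FastProxy SimpleCache])
  take AbstractQueue:  [AbstractQueue FancyActor AbstractActor SimpleProxy object] + [FastProxy SmartStore FancyActor AbstractActor SimpleProxy object] + [SimpleCache SmartStore FancyActor AbstractActor SimpleProxy object] + [AbstractQueue FastProxy SimpleCache]
  take FastProxy:  [FancyActor AbstractActor SimpleProxy object] + [FastProxy SmartStore FancyActor AbstractActor SimpleProxy object] + [SimpleCache SmartStore FancyActor AbstractActor SimpleProxy object] + [FastProxy SimpleCache]
  take SimpleCache:  [FancyActor AbstractActor SimpleProxy object] + [SmartStore FancyActor AbstractActor SimpleProxy object] + [SimpleCache SmartStore FancyActor AbstractActor SimpleProxy object] + [SimpleCache]
  take SmartStore:  [FancyActor AbstractActor SimpleProxy object] + [SmartStore FancyActor AbstractActor SimpleProxy object] + [SmartStore FancyActor AbstractActor SimpleProxy object]
  take FancyActor:  [FancyActor AbstractActor SimpleProxy object] + [FancyActor AbstractActor SimpleProxy object] + [FancyActor AbstractActor SimpleProxy object]
  take AbstractActor:  [AbstractActor SimpleProxy object] + [AbstractActor SimpleProxy object] + [AbstractActor SimpleProxy object]
  take SimpleProxy:  [SimpleProxy object] + [SimpleProxy object] + [SimpleProxy object]
  take object:  [object] + [object] + [object]
MRO: FastStore AbstractQueue FastProxy SimpleCache SmartStore FancyActor AbstractActor SimpleProxy object
process is defined in: AbstractActor, FancyActor, FastProxy, SimpleProxy. First along the MRO is FastProxy.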